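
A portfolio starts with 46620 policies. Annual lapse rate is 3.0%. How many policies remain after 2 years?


remaining = initial * (1 - lapse)^years
= 46620 * (1 - 0.03)^2
= 46620 * 0.9409
= 43864.758


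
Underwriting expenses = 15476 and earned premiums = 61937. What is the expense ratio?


Expense ratio = expenses / premiums
= 15476 / 61937
= 0.2499


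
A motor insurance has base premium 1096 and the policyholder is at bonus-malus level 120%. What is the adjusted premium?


adjusted = base * BM_level / 100
= 1096 * 120 / 100
= 1096 * 1.2
= 1315.2


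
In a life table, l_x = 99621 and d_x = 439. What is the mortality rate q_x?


q_x = d_x / l_x
= 439 / 99621
= 0.0044


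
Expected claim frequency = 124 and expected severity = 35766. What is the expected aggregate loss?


E[S] = E[N] * E[X]
= 124 * 35766
= 4.4350e+06


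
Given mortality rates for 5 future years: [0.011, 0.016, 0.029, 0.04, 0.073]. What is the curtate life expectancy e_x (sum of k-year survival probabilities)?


e_x = sum_{k=1}^{n} k_p_x
k_p_x values:
  1_p_x = 0.989
  2_p_x = 0.973176
  3_p_x = 0.944954
  4_p_x = 0.907156
  5_p_x = 0.840933
e_x = 4.6552


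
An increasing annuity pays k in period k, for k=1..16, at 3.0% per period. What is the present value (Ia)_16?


(Ia)_n = sum_{k=1}^{n} k * v^k, v = 1/(1+i)
v = 0.970874
Sum computed term by term:
(Ia)_16 = 98.9088


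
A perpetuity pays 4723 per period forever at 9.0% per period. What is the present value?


PV = PMT / i
= 4723 / 0.09
= 52477.7778


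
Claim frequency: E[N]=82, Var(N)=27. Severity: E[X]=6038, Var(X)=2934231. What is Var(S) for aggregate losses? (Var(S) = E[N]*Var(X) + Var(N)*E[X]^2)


Var(S) = E[N]*Var(X) + Var(N)*E[X]^2
= 82*2934231 + 27*6038^2
= 240606942 + 984350988
= 1.2250e+09


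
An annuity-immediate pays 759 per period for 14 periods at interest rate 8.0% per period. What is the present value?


PV = PMT * (1 - (1+i)^(-n)) / i
= 759 * (1 - (1+0.08)^(-14)) / 0.08
= 759 * (1 - 0.340461) / 0.08
= 759 * 8.244237
= 6257.3759


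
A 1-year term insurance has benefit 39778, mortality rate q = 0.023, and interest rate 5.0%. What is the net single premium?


NSP = benefit * q * v
v = 1/(1+i) = 0.952381
NSP = 39778 * 0.023 * 0.952381
= 871.3276


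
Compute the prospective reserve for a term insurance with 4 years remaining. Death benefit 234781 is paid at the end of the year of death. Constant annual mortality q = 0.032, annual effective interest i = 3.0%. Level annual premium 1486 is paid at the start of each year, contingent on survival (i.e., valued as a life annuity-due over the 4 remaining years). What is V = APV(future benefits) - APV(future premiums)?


v = 1/(1+i) = 0.970874
APV(future benefits) per unit = sum_{k=0}^{3} k_p_x * q * v^(k+1) = 0.113495
APV(future benefits) = 234781 * 0.113495 = 26646.3958
Life annuity-due factor ä_{x:4} = sum_{k=0}^{3} k_p_x * v^k = 3.65311
APV(future premiums) = 1486 * 3.65311 = 5428.5218
V = 26646.3958 - 5428.5218
= 21217.8741


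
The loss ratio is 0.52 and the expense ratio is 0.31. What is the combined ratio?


Combined ratio = loss ratio + expense ratio
= 0.52 + 0.31
= 0.83


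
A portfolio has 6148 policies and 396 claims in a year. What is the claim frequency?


frequency = claims / policies
= 396 / 6148
= 0.0644


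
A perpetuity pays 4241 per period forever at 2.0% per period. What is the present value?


PV = PMT / i
= 4241 / 0.02
= 212050.0


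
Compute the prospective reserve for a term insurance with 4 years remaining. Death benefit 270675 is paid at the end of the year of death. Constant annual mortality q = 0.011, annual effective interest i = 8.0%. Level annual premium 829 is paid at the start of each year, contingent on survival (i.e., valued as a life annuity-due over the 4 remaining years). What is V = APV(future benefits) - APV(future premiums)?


v = 1/(1+i) = 0.925926
APV(future benefits) per unit = sum_{k=0}^{3} k_p_x * q * v^(k+1) = 0.035875
APV(future benefits) = 270675 * 0.035875 = 9710.3884
Life annuity-due factor ä_{x:4} = sum_{k=0}^{3} k_p_x * v^k = 3.522245
APV(future premiums) = 829 * 3.522245 = 2919.9409
V = 9710.3884 - 2919.9409
= 6790.4476


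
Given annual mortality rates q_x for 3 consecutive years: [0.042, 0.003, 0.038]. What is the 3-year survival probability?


p_k = 1 - q_k for each year
Survival = product of (1 - q_k)
= 0.958 * 0.997 * 0.962
= 0.9188


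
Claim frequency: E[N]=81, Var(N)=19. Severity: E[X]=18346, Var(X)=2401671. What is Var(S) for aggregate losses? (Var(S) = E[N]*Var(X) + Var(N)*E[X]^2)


Var(S) = E[N]*Var(X) + Var(N)*E[X]^2
= 81*2401671 + 19*18346^2
= 194535351 + 6394938604
= 6.5895e+09


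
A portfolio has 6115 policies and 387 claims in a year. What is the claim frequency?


frequency = claims / policies
= 387 / 6115
= 0.0633


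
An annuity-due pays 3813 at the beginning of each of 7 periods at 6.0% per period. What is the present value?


PV_due = PMT * (1-(1+i)^(-n))/i * (1+i)
PV_immediate = 21285.6204
PV_due = 21285.6204 * 1.06
= 22562.7577


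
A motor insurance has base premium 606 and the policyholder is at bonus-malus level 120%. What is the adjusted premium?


adjusted = base * BM_level / 100
= 606 * 120 / 100
= 606 * 1.2
= 727.2


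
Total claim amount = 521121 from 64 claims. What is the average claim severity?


severity = total / number
= 521121 / 64
= 8142.5156


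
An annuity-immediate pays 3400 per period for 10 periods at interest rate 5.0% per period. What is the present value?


PV = PMT * (1 - (1+i)^(-n)) / i
= 3400 * (1 - (1+0.05)^(-10)) / 0.05
= 3400 * (1 - 0.613913) / 0.05
= 3400 * 7.721735
= 26253.8988


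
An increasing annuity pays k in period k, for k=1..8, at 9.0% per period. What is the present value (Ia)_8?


(Ia)_n = sum_{k=1}^{n} k * v^k, v = 1/(1+i)
v = 0.917431
Sum computed term by term:
(Ia)_8 = 22.4225


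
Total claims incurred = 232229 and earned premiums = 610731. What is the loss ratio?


Loss ratio = claims / premiums
= 232229 / 610731
= 0.3802


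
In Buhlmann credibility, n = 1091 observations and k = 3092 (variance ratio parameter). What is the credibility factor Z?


Z = n / (n + k)
= 1091 / (1091 + 3092)
= 1091 / 4183
= 0.2608


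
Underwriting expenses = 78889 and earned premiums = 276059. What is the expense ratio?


Expense ratio = expenses / premiums
= 78889 / 276059
= 0.2858


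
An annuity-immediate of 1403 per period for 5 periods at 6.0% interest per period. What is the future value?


FV = PMT * ((1+i)^n - 1) / i
= 1403 * ((1.06)^5 - 1) / 0.06
= 1403 * (1.338226 - 1) / 0.06
= 7908.8414


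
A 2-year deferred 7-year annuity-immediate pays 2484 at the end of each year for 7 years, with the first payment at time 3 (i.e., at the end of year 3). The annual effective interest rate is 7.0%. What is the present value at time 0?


PV at time 2 of the 7-year annuity-immediate:
a_n = 2484 * (1-(1+0.07)^(-7))/0.07 = 13386.9949
Discount back 2 years to time 0:
PV = 13386.9949 * (1+0.07)^(-2)
= 13386.9949 * 0.873439
= 11692.7198


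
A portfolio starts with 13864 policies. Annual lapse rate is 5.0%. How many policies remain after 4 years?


remaining = initial * (1 - lapse)^years
= 13864 * (1 - 0.05)^4
= 13864 * 0.814506
= 11292.3146


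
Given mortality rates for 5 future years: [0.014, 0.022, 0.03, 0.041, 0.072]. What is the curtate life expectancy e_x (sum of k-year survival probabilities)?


e_x = sum_{k=1}^{n} k_p_x
k_p_x values:
  1_p_x = 0.986
  2_p_x = 0.964308
  3_p_x = 0.935379
  4_p_x = 0.897028
  5_p_x = 0.832442
e_x = 4.6152


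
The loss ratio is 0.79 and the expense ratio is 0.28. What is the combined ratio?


Combined ratio = loss ratio + expense ratio
= 0.79 + 0.28
= 1.07


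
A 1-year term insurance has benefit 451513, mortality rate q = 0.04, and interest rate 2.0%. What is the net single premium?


NSP = benefit * q * v
v = 1/(1+i) = 0.980392
NSP = 451513 * 0.04 * 0.980392
= 17706.3922


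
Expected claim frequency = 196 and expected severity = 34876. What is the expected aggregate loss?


E[S] = E[N] * E[X]
= 196 * 34876
= 6.8357e+06


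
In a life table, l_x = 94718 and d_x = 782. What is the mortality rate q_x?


q_x = d_x / l_x
= 782 / 94718
= 0.0083


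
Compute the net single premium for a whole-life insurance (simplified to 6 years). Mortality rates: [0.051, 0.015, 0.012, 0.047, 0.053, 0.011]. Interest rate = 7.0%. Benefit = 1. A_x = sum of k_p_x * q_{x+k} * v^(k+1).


v = 0.934579
Year 0: k_p_x=1.0, q=0.051, term=0.047664
Year 1: k_p_x=0.949, q=0.015, term=0.012433
Year 2: k_p_x=0.934765, q=0.012, term=0.009157
Year 3: k_p_x=0.923548, q=0.047, term=0.033115
Year 4: k_p_x=0.880141, q=0.053, term=0.033259
Year 5: k_p_x=0.833494, q=0.011, term=0.006109
A_x = 0.1417


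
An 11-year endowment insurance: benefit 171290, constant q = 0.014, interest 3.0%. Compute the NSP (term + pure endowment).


Term component = 20784.7491
Pure endowment = 11_p_x * v^11 * benefit = 0.85634 * 0.722421 * 171290 = 105966.5029
NSP = 126751.252


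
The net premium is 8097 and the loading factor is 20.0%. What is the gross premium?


Gross = net * (1 + loading)
= 8097 * (1 + 0.2)
= 8097 * 1.2
= 9716.4


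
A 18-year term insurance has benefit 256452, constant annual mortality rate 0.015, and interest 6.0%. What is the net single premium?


NSP = benefit * sum_{k=0}^{n-1} k_p_x * q * v^(k+1)
With constant q=0.015, v=0.943396
Sum = 0.14662
NSP = 256452 * 0.14662
= 37601.0553


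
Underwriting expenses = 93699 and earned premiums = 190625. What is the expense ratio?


Expense ratio = expenses / premiums
= 93699 / 190625
= 0.4915


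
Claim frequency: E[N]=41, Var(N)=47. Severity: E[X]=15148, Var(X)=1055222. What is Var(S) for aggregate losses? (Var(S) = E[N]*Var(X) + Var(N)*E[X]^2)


Var(S) = E[N]*Var(X) + Var(N)*E[X]^2
= 41*1055222 + 47*15148^2
= 43264102 + 10784709488
= 1.0828e+10


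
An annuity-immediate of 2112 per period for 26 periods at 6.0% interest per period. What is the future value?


FV = PMT * ((1+i)^n - 1) / i
= 2112 * ((1.06)^26 - 1) / 0.06
= 2112 * (4.549383 - 1) / 0.06
= 124938.2803


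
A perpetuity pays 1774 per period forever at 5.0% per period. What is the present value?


PV = PMT / i
= 1774 / 0.05
= 35480.0


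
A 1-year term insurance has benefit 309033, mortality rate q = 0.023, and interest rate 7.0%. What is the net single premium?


NSP = benefit * q * v
v = 1/(1+i) = 0.934579
NSP = 309033 * 0.023 * 0.934579
= 6642.7654


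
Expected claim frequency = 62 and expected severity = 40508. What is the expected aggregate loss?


E[S] = E[N] * E[X]
= 62 * 40508
= 2.5115e+06


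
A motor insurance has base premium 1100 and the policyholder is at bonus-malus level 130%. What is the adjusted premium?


adjusted = base * BM_level / 100
= 1100 * 130 / 100
= 1100 * 1.3
= 1430.0


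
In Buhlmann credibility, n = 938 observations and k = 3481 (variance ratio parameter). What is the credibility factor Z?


Z = n / (n + k)
= 938 / (938 + 3481)
= 938 / 4419
= 0.2123


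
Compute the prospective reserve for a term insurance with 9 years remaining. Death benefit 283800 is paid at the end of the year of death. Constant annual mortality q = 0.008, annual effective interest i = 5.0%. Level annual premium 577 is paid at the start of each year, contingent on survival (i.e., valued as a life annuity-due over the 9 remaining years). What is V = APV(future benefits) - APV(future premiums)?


v = 1/(1+i) = 0.952381
APV(future benefits) per unit = sum_{k=0}^{8} k_p_x * q * v^(k+1) = 0.05522
APV(future benefits) = 283800 * 0.05522 = 15671.4415
Life annuity-due factor ä_{x:9} = sum_{k=0}^{8} k_p_x * v^k = 7.247628
APV(future premiums) = 577 * 7.247628 = 4181.8811
V = 15671.4415 - 4181.8811
= 11489.5604


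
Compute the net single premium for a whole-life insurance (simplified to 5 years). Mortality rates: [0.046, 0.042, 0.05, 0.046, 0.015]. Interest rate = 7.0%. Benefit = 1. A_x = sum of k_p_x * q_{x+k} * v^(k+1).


v = 0.934579
Year 0: k_p_x=1.0, q=0.046, term=0.042991
Year 1: k_p_x=0.954, q=0.042, term=0.034997
Year 2: k_p_x=0.913932, q=0.05, term=0.037302
Year 3: k_p_x=0.868235, q=0.046, term=0.030469
Year 4: k_p_x=0.828297, q=0.015, term=0.008858
A_x = 0.1546


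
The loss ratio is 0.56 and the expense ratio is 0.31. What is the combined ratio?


Combined ratio = loss ratio + expense ratio
= 0.56 + 0.31
= 0.87


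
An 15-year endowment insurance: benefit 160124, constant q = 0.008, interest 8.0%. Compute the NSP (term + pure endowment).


Term component = 10488.7127
Pure endowment = 15_p_x * v^15 * benefit = 0.886493 * 0.315242 * 160124 = 44748.1598
NSP = 55236.8726


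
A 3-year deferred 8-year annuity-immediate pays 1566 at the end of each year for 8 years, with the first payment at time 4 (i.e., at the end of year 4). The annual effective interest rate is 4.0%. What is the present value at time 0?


PV at time 3 of the 8-year annuity-immediate:
a_n = 1566 * (1-(1+0.04)^(-8))/0.04 = 10543.4785
Discount back 3 years to time 0:
PV = 10543.4785 * (1+0.04)^(-3)
= 10543.4785 * 0.888996
= 9373.114


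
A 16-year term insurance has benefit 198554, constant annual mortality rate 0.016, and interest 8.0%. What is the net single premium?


NSP = benefit * sum_{k=0}^{n-1} k_p_x * q * v^(k+1)
With constant q=0.016, v=0.925926
Sum = 0.129084
NSP = 198554 * 0.129084
= 25630.0991


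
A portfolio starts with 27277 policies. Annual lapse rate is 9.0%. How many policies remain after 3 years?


remaining = initial * (1 - lapse)^years
= 27277 * (1 - 0.09)^3
= 27277 * 0.753571
= 20555.1562


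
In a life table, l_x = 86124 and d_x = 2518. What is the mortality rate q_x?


q_x = d_x / l_x
= 2518 / 86124
= 0.0292


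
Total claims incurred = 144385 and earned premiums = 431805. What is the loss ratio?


Loss ratio = claims / premiums
= 144385 / 431805
= 0.3344


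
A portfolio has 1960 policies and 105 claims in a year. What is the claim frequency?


frequency = claims / policies
= 105 / 1960
= 0.0536


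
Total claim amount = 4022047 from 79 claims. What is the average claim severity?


severity = total / number
= 4022047 / 79
= 50911.9873


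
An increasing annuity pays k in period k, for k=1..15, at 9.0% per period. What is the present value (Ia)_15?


(Ia)_n = sum_{k=1}^{n} k * v^k, v = 1/(1+i)
v = 0.917431
Sum computed term by term:
(Ia)_15 = 51.8676


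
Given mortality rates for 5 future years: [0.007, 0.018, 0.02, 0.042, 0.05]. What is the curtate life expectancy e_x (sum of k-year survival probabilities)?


e_x = sum_{k=1}^{n} k_p_x
k_p_x values:
  1_p_x = 0.993
  2_p_x = 0.975126
  3_p_x = 0.955623
  4_p_x = 0.915487
  5_p_x = 0.869713
e_x = 4.7089


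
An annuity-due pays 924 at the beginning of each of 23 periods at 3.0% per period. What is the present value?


PV_due = PMT * (1-(1+i)^(-n))/i * (1+i)
PV_immediate = 15193.8941
PV_due = 15193.8941 * 1.03
= 15649.711


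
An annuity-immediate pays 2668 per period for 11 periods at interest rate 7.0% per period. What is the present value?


PV = PMT * (1 - (1+i)^(-n)) / i
= 2668 * (1 - (1+0.07)^(-11)) / 0.07
= 2668 * (1 - 0.475093) / 0.07
= 2668 * 7.498674
= 20006.4631


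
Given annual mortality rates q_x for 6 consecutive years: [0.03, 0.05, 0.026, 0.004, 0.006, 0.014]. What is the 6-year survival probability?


p_k = 1 - q_k for each year
Survival = product of (1 - q_k)
= 0.97 * 0.95 * 0.974 * 0.996 * 0.994 * 0.986
= 0.8761


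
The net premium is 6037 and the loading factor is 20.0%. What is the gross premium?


Gross = net * (1 + loading)
= 6037 * (1 + 0.2)
= 6037 * 1.2
= 7244.4


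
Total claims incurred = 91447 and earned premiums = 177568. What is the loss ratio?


Loss ratio = claims / premiums
= 91447 / 177568
= 0.515


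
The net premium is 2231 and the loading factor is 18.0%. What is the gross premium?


Gross = net * (1 + loading)
= 2231 * (1 + 0.18)
= 2231 * 1.18
= 2632.58


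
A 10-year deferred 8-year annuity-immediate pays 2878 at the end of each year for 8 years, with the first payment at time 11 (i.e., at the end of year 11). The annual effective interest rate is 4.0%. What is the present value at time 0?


PV at time 10 of the 8-year annuity-immediate:
a_n = 2878 * (1-(1+0.04)^(-8))/0.04 = 19376.8398
Discount back 10 years to time 0:
PV = 19376.8398 * (1+0.04)^(-10)
= 19376.8398 * 0.675564
= 13090.2986


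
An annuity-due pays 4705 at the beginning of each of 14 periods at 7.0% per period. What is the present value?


PV_due = PMT * (1-(1+i)^(-n))/i * (1+i)
PV_immediate = 41147.4269
PV_due = 41147.4269 * 1.07
= 44027.7468


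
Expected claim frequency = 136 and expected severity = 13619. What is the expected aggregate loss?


E[S] = E[N] * E[X]
= 136 * 13619
= 1.8522e+06


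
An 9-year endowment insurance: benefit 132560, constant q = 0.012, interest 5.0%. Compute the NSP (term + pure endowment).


Term component = 10820.9779
Pure endowment = 9_p_x * v^9 * benefit = 0.897041 * 0.644609 * 132560 = 76651.6142
NSP = 87472.5921


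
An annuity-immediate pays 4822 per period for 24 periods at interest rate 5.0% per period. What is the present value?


PV = PMT * (1 - (1+i)^(-n)) / i
= 4822 * (1 - (1+0.05)^(-24)) / 0.05
= 4822 * (1 - 0.310068) / 0.05
= 4822 * 13.798642
= 66537.0507


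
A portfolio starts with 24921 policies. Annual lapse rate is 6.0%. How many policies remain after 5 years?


remaining = initial * (1 - lapse)^years
= 24921 * (1 - 0.06)^5
= 24921 * 0.733904
= 18289.6221


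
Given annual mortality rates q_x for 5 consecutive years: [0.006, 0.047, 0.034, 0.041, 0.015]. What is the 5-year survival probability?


p_k = 1 - q_k for each year
Survival = product of (1 - q_k)
= 0.994 * 0.953 * 0.966 * 0.959 * 0.985
= 0.8644


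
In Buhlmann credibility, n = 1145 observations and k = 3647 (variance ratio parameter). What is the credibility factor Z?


Z = n / (n + k)
= 1145 / (1145 + 3647)
= 1145 / 4792
= 0.2389


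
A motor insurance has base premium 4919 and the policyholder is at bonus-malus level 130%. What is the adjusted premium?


adjusted = base * BM_level / 100
= 4919 * 130 / 100
= 4919 * 1.3
= 6394.7


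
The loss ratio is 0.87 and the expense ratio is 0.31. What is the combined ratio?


Combined ratio = loss ratio + expense ratio
= 0.87 + 0.31
= 1.18


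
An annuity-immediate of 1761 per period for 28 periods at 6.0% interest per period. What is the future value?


FV = PMT * ((1+i)^n - 1) / i
= 1761 * ((1.06)^28 - 1) / 0.06
= 1761 * (5.111687 - 1) / 0.06
= 120678.0046


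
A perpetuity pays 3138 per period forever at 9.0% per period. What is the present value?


PV = PMT / i
= 3138 / 0.09
= 34866.6667


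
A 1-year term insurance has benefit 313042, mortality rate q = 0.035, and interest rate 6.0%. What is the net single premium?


NSP = benefit * q * v
v = 1/(1+i) = 0.943396
NSP = 313042 * 0.035 * 0.943396
= 10336.2925


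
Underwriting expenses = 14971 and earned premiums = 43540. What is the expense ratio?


Expense ratio = expenses / premiums
= 14971 / 43540
= 0.3438


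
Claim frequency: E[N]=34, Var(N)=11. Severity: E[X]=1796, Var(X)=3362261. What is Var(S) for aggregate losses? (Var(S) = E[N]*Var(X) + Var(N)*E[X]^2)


Var(S) = E[N]*Var(X) + Var(N)*E[X]^2
= 34*3362261 + 11*1796^2
= 114316874 + 35481776
= 1.4980e+08


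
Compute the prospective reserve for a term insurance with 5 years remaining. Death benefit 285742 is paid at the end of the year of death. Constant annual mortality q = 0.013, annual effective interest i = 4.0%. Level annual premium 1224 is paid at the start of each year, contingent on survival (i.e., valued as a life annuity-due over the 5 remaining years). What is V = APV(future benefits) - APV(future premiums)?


v = 1/(1+i) = 0.961538
APV(future benefits) per unit = sum_{k=0}^{4} k_p_x * q * v^(k+1) = 0.056446
APV(future benefits) = 285742 * 0.056446 = 16129.0658
Life annuity-due factor ä_{x:5} = sum_{k=0}^{4} k_p_x * v^k = 4.5157
APV(future premiums) = 1224 * 4.5157 = 5527.2173
V = 16129.0658 - 5527.2173
= 10601.8485


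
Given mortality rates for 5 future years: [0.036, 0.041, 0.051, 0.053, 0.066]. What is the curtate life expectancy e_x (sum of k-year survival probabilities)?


e_x = sum_{k=1}^{n} k_p_x
k_p_x values:
  1_p_x = 0.964
  2_p_x = 0.924476
  3_p_x = 0.877328
  4_p_x = 0.830829
  5_p_x = 0.775995
e_x = 4.3726


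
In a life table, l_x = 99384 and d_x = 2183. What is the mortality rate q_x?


q_x = d_x / l_x
= 2183 / 99384
= 0.022


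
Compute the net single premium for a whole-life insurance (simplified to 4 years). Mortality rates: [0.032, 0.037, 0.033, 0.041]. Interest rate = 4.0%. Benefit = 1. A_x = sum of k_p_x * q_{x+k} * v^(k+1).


v = 0.961538
Year 0: k_p_x=1.0, q=0.032, term=0.030769
Year 1: k_p_x=0.968, q=0.037, term=0.033114
Year 2: k_p_x=0.932184, q=0.033, term=0.027347
Year 3: k_p_x=0.901422, q=0.041, term=0.031592
A_x = 0.1228


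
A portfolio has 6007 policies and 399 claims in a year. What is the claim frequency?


frequency = claims / policies
= 399 / 6007
= 0.0664


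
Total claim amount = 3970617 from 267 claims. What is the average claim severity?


severity = total / number
= 3970617 / 267
= 14871.2247


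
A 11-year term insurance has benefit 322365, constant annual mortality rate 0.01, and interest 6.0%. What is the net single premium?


NSP = benefit * sum_{k=0}^{n-1} k_p_x * q * v^(k+1)
With constant q=0.01, v=0.943396
Sum = 0.075478
NSP = 322365 * 0.075478
= 24331.5104


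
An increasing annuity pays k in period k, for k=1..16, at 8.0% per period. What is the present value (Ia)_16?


(Ia)_n = sum_{k=1}^{n} k * v^k, v = 1/(1+i)
v = 0.925926
Sum computed term by term:
(Ia)_16 = 61.1154


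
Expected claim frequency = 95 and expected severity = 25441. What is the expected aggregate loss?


E[S] = E[N] * E[X]
= 95 * 25441
= 2.4169e+06


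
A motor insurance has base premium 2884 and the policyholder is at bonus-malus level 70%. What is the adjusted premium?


adjusted = base * BM_level / 100
= 2884 * 70 / 100
= 2884 * 0.7
= 2018.8


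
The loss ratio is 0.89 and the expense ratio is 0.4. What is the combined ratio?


Combined ratio = loss ratio + expense ratio
= 0.89 + 0.4
= 1.29


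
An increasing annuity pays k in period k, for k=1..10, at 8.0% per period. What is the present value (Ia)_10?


(Ia)_n = sum_{k=1}^{n} k * v^k, v = 1/(1+i)
v = 0.925926
Sum computed term by term:
(Ia)_10 = 32.6869


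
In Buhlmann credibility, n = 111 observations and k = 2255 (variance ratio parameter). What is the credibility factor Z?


Z = n / (n + k)
= 111 / (111 + 2255)
= 111 / 2366
= 0.0469


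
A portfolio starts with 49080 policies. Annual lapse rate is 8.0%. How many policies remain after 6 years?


remaining = initial * (1 - lapse)^years
= 49080 * (1 - 0.08)^6
= 49080 * 0.606355
= 29759.9035


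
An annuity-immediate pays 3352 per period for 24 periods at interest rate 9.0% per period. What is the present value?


PV = PMT * (1 - (1+i)^(-n)) / i
= 3352 * (1 - (1+0.09)^(-24)) / 0.09
= 3352 * (1 - 0.126405) / 0.09
= 3352 * 9.706612
= 32536.5627


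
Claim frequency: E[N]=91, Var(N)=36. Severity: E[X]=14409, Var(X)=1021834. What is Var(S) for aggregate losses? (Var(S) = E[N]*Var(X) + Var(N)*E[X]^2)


Var(S) = E[N]*Var(X) + Var(N)*E[X]^2
= 91*1021834 + 36*14409^2
= 92986894 + 7474294116
= 7.5673e+09


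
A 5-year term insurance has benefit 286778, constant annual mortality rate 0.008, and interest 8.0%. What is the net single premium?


NSP = benefit * sum_{k=0}^{n-1} k_p_x * q * v^(k+1)
With constant q=0.008, v=0.925926
Sum = 0.031473
NSP = 286778 * 0.031473
= 9025.8951


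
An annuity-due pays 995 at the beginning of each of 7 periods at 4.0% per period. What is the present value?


PV_due = PMT * (1-(1+i)^(-n))/i * (1+i)
PV_immediate = 5972.0444
PV_due = 5972.0444 * 1.04
= 6210.9262


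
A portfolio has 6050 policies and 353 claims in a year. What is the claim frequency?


frequency = claims / policies
= 353 / 6050
= 0.0583


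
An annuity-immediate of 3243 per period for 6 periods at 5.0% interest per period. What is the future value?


FV = PMT * ((1+i)^n - 1) / i
= 3243 * ((1.05)^6 - 1) / 0.05
= 3243 * (1.340096 - 1) / 0.05
= 22058.6033


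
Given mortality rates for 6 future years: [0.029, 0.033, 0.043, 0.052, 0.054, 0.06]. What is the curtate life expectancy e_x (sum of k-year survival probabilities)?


e_x = sum_{k=1}^{n} k_p_x
k_p_x values:
  1_p_x = 0.971
  2_p_x = 0.938957
  3_p_x = 0.898582
  4_p_x = 0.851856
  5_p_x = 0.805855
  6_p_x = 0.757504
e_x = 5.2238


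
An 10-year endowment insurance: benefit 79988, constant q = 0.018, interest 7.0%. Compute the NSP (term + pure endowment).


Term component = 9425.4583
Pure endowment = 10_p_x * v^10 * benefit = 0.833902 * 0.508349 * 79988 = 33907.9816
NSP = 43333.4399


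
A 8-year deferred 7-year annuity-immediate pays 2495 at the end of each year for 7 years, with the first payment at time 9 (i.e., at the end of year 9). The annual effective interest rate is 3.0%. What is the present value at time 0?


PV at time 8 of the 7-year annuity-immediate:
a_n = 2495 * (1-(1+0.03)^(-7))/0.03 = 15544.556
Discount back 8 years to time 0:
PV = 15544.556 * (1+0.03)^(-8)
= 15544.556 * 0.789409
= 12271.016


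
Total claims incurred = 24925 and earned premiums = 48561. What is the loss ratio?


Loss ratio = claims / premiums
= 24925 / 48561
= 0.5133


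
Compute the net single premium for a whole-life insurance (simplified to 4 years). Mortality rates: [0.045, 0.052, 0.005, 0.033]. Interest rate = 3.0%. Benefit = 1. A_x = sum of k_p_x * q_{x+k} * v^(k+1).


v = 0.970874
Year 0: k_p_x=1.0, q=0.045, term=0.043689
Year 1: k_p_x=0.955, q=0.052, term=0.046809
Year 2: k_p_x=0.90534, q=0.005, term=0.004143
Year 3: k_p_x=0.900813, q=0.033, term=0.026412
A_x = 0.1211


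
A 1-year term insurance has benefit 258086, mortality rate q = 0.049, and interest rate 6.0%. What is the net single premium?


NSP = benefit * q * v
v = 1/(1+i) = 0.943396
NSP = 258086 * 0.049 * 0.943396
= 11930.3906


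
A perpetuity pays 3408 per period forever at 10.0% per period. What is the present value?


PV = PMT / i
= 3408 / 0.1
= 34080.0


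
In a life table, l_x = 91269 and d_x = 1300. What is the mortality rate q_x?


q_x = d_x / l_x
= 1300 / 91269
= 0.0142


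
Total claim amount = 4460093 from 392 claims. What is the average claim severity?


severity = total / number
= 4460093 / 392
= 11377.7883


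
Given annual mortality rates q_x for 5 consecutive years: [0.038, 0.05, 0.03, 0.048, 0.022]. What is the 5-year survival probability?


p_k = 1 - q_k for each year
Survival = product of (1 - q_k)
= 0.962 * 0.95 * 0.97 * 0.952 * 0.978
= 0.8254


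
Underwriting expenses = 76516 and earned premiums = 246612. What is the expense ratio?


Expense ratio = expenses / premiums
= 76516 / 246612
= 0.3103


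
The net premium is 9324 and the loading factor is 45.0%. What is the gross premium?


Gross = net * (1 + loading)
= 9324 * (1 + 0.45)
= 9324 * 1.45
= 13519.8


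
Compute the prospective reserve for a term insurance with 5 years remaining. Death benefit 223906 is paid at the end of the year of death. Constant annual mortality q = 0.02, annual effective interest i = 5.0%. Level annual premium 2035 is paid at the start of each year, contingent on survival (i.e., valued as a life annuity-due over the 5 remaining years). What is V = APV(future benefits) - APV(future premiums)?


v = 1/(1+i) = 0.952381
APV(future benefits) per unit = sum_{k=0}^{4} k_p_x * q * v^(k+1) = 0.083358
APV(future benefits) = 223906 * 0.083358 = 18664.4461
Life annuity-due factor ä_{x:5} = sum_{k=0}^{4} k_p_x * v^k = 4.376316
APV(future premiums) = 2035 * 4.376316 = 8905.8032
V = 18664.4461 - 8905.8032
= 9758.643


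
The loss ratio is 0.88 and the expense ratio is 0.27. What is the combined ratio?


Combined ratio = loss ratio + expense ratio
= 0.88 + 0.27
= 1.15


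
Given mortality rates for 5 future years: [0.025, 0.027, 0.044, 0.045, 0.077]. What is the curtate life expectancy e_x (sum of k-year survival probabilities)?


e_x = sum_{k=1}^{n} k_p_x
k_p_x values:
  1_p_x = 0.975
  2_p_x = 0.948675
  3_p_x = 0.906933
  4_p_x = 0.866121
  5_p_x = 0.79943
e_x = 4.4962


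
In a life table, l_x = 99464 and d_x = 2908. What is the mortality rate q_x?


q_x = d_x / l_x
= 2908 / 99464
= 0.0292


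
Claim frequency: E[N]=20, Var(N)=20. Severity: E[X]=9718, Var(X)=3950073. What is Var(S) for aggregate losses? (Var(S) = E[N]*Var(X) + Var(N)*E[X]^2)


Var(S) = E[N]*Var(X) + Var(N)*E[X]^2
= 20*3950073 + 20*9718^2
= 79001460 + 1888790480
= 1.9678e+09


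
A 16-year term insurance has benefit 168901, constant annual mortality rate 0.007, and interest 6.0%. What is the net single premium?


NSP = benefit * sum_{k=0}^{n-1} k_p_x * q * v^(k+1)
With constant q=0.007, v=0.943396
Sum = 0.067723
NSP = 168901 * 0.067723
= 11438.4034


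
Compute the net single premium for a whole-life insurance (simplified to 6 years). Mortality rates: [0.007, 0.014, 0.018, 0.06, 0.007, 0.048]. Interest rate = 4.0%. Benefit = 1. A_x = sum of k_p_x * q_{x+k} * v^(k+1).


v = 0.961538
Year 0: k_p_x=1.0, q=0.007, term=0.006731
Year 1: k_p_x=0.993, q=0.014, term=0.012853
Year 2: k_p_x=0.979098, q=0.018, term=0.015667
Year 3: k_p_x=0.961474, q=0.06, term=0.049312
Year 4: k_p_x=0.903786, q=0.007, term=0.0052
Year 5: k_p_x=0.897459, q=0.048, term=0.034045
A_x = 0.1238


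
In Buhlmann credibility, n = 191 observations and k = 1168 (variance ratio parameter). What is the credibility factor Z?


Z = n / (n + k)
= 191 / (191 + 1168)
= 191 / 1359
= 0.1405


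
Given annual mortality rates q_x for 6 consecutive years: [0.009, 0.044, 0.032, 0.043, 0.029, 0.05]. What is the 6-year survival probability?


p_k = 1 - q_k for each year
Survival = product of (1 - q_k)
= 0.991 * 0.956 * 0.968 * 0.957 * 0.971 * 0.95
= 0.8096


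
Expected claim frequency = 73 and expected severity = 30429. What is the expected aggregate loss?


E[S] = E[N] * E[X]
= 73 * 30429
= 2.2213e+06


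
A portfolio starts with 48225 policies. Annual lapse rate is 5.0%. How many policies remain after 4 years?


remaining = initial * (1 - lapse)^years
= 48225 * (1 - 0.05)^4
= 48225 * 0.814506
= 39279.5639


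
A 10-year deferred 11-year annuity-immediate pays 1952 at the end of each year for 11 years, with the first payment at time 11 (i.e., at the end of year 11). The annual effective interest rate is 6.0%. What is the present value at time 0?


PV at time 10 of the 11-year annuity-immediate:
a_n = 1952 * (1-(1+0.06)^(-11))/0.06 = 15395.1792
Discount back 10 years to time 0:
PV = 15395.1792 * (1+0.06)^(-10)
= 15395.1792 * 0.558395
= 8596.5876


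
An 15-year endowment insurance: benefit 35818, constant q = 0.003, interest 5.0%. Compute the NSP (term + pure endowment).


Term component = 1095.1792
Pure endowment = 15_p_x * v^15 * benefit = 0.955933 * 0.481017 * 35818 = 16469.834
NSP = 17565.0132


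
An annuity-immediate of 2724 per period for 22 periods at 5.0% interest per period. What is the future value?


FV = PMT * ((1+i)^n - 1) / i
= 2724 * ((1.05)^22 - 1) / 0.05
= 2724 * (2.925261 - 1) / 0.05
= 104888.204


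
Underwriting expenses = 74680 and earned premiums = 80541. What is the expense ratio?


Expense ratio = expenses / premiums
= 74680 / 80541
= 0.9272


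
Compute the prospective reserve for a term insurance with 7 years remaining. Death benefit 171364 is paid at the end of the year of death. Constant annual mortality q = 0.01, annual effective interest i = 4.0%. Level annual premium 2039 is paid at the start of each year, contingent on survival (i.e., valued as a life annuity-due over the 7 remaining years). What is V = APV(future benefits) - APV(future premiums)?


v = 1/(1+i) = 0.961538
APV(future benefits) per unit = sum_{k=0}^{6} k_p_x * q * v^(k+1) = 0.058341
APV(future benefits) = 171364 * 0.058341 = 9997.6136
Life annuity-due factor ä_{x:7} = sum_{k=0}^{6} k_p_x * v^k = 6.067504
APV(future premiums) = 2039 * 6.067504 = 12371.6413
V = 9997.6136 - 12371.6413
= -2374.0278


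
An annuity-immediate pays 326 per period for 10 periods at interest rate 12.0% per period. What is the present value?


PV = PMT * (1 - (1+i)^(-n)) / i
= 326 * (1 - (1+0.12)^(-10)) / 0.12
= 326 * (1 - 0.321973) / 0.12
= 326 * 5.650223
= 1841.9727


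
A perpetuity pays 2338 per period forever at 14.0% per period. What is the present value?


PV = PMT / i
= 2338 / 0.14
= 16700.0


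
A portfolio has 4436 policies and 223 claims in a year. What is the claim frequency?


frequency = claims / policies
= 223 / 4436
= 0.0503


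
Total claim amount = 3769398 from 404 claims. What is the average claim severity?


severity = total / number
= 3769398 / 404
= 9330.1931


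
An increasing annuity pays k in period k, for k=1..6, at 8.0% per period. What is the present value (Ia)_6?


(Ia)_n = sum_{k=1}^{n} k * v^k, v = 1/(1+i)
v = 0.925926
Sum computed term by term:
(Ia)_6 = 15.1462


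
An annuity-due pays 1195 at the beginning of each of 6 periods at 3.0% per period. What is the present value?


PV_due = PMT * (1-(1+i)^(-n))/i * (1+i)
PV_immediate = 6473.5438
PV_due = 6473.5438 * 1.03
= 6667.7501


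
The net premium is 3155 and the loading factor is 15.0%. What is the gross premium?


Gross = net * (1 + loading)
= 3155 * (1 + 0.15)
= 3155 * 1.15
= 3628.25


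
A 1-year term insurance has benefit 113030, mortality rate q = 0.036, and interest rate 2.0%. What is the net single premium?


NSP = benefit * q * v
v = 1/(1+i) = 0.980392
NSP = 113030 * 0.036 * 0.980392
= 3989.2941


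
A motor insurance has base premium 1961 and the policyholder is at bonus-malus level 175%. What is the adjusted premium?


adjusted = base * BM_level / 100
= 1961 * 175 / 100
= 1961 * 1.75
= 3431.75


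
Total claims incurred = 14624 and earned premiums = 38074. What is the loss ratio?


Loss ratio = claims / premiums
= 14624 / 38074
= 0.3841


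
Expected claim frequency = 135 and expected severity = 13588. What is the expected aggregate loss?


E[S] = E[N] * E[X]
= 135 * 13588
= 1.8344e+06


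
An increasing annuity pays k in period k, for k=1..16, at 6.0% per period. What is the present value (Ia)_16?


(Ia)_n = sum_{k=1}^{n} k * v^k, v = 1/(1+i)
v = 0.943396
Sum computed term by term:
(Ia)_16 = 73.5651


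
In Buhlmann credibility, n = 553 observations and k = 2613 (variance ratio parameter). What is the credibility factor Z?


Z = n / (n + k)
= 553 / (553 + 2613)
= 553 / 3166
= 0.1747


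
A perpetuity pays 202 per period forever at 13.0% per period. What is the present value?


PV = PMT / i
= 202 / 0.13
= 1553.8462


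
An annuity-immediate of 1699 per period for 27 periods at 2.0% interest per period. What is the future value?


FV = PMT * ((1+i)^n - 1) / i
= 1699 * ((1.02)^27 - 1) / 0.02
= 1699 * (1.706886 - 1) / 0.02
= 60050.0062


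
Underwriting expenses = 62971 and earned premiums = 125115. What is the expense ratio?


Expense ratio = expenses / premiums
= 62971 / 125115
= 0.5033


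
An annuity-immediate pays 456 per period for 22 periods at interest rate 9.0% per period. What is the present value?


PV = PMT * (1 - (1+i)^(-n)) / i
= 456 * (1 - (1+0.09)^(-22)) / 0.09
= 456 * (1 - 0.150182) / 0.09
= 456 * 9.442425
= 4305.746


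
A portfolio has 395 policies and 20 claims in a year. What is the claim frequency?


frequency = claims / policies
= 20 / 395
= 0.0506


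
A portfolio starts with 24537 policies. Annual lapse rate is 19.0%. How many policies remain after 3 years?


remaining = initial * (1 - lapse)^years
= 24537 * (1 - 0.19)^3
= 24537 * 0.531441
= 13039.9678


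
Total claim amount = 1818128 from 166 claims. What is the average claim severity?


severity = total / number
= 1818128 / 166
= 10952.5783


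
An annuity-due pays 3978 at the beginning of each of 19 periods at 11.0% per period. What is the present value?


PV_due = PMT * (1-(1+i)^(-n))/i * (1+i)
PV_immediate = 31184.7124
PV_due = 31184.7124 * 1.11
= 34615.0307


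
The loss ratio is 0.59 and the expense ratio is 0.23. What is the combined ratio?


Combined ratio = loss ratio + expense ratio
= 0.59 + 0.23
= 0.82


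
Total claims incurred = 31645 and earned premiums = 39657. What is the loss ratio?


Loss ratio = claims / premiums
= 31645 / 39657
= 0.798


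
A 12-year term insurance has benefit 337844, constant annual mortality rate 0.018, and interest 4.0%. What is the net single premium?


NSP = benefit * sum_{k=0}^{n-1} k_p_x * q * v^(k+1)
With constant q=0.018, v=0.961538
Sum = 0.154468
NSP = 337844 * 0.154468
= 52185.9979


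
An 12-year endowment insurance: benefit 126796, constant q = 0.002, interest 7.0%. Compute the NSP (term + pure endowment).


Term component = 1995.3742
Pure endowment = 12_p_x * v^12 * benefit = 0.976262 * 0.444012 * 126796 = 54962.5301
NSP = 56957.9043


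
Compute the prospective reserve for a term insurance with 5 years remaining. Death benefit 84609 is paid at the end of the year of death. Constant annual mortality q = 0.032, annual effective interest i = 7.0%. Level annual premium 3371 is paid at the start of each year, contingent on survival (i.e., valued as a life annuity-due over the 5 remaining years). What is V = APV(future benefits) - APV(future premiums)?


v = 1/(1+i) = 0.934579
APV(future benefits) per unit = sum_{k=0}^{4} k_p_x * q * v^(k+1) = 0.123614
APV(future benefits) = 84609 * 0.123614 = 10458.8814
Life annuity-due factor ä_{x:5} = sum_{k=0}^{4} k_p_x * v^k = 4.133353
APV(future premiums) = 3371 * 4.133353 = 13933.5323
V = 10458.8814 - 13933.5323
= -3474.6509


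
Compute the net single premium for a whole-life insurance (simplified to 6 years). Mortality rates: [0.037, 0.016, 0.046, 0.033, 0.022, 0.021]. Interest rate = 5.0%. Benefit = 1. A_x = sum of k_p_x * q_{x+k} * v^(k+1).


v = 0.952381
Year 0: k_p_x=1.0, q=0.037, term=0.035238
Year 1: k_p_x=0.963, q=0.016, term=0.013976
Year 2: k_p_x=0.947592, q=0.046, term=0.037654
Year 3: k_p_x=0.904003, q=0.033, term=0.024543
Year 4: k_p_x=0.874171, q=0.022, term=0.015069
Year 5: k_p_x=0.854939, q=0.021, term=0.013397
A_x = 0.1399


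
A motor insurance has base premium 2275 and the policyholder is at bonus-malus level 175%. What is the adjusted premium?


adjusted = base * BM_level / 100
= 2275 * 175 / 100
= 2275 * 1.75
= 3981.25


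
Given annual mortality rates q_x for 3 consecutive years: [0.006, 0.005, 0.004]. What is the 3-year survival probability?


p_k = 1 - q_k for each year
Survival = product of (1 - q_k)
= 0.994 * 0.995 * 0.996
= 0.9851


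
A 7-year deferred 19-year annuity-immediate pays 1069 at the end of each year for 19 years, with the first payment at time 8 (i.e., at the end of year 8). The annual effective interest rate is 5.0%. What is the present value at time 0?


PV at time 7 of the 19-year annuity-immediate:
a_n = 1069 * (1-(1+0.05)^(-19))/0.05 = 12919.208
Discount back 7 years to time 0:
PV = 12919.208 * (1+0.05)^(-7)
= 12919.208 * 0.710681
= 9181.4399


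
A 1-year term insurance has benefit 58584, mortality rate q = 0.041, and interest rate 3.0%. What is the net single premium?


NSP = benefit * q * v
v = 1/(1+i) = 0.970874
NSP = 58584 * 0.041 * 0.970874
= 2331.9845


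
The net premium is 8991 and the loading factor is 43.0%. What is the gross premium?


Gross = net * (1 + loading)
= 8991 * (1 + 0.43)
= 8991 * 1.43
= 12857.13
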